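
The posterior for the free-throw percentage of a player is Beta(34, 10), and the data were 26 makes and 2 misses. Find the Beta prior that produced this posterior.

Beta(8, 8)

Under Beta–binomial conjugacy the posterior parameters are (a+s, b+f).
Subtract the data counts: 34−26=8, 10−2=8.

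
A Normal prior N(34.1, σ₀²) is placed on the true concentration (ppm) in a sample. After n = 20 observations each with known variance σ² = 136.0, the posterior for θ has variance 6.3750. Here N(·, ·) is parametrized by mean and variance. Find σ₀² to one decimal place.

σ₀² = 102.0

For the Normal–Normal model with known σ², precisions add: τ_n = τ₀ + n/σ².
So 1/σ₀² = 1/6.3750 − 20/136.0 = 0.156863 − 0.147059 = 0.009804.
Hence σ₀² = 1/0.009804 ≈ 102.0.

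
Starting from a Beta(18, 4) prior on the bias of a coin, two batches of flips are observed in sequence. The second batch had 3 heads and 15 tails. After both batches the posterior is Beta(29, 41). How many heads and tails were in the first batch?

Because Beta–binomial updating is additive in the counts, the combined data contributed (α_post−α_prior, β_post−β_prior) successes and failures.
Total across both batches: 29−18=11 heads, 41−4=37 tails.
Subtract the second batch: 11−3=8 heads and 37−15=22 tails.

8 heads and 22 tails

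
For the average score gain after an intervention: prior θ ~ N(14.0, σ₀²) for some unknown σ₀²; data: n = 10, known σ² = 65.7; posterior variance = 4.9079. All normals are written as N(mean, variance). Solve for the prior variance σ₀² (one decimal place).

Posterior precision equals prior precision plus data precision: 1/σ_n² = 1/σ₀² + n/σ².
So 1/σ₀² = 1/4.9079 − 10/65.7 = 0.203753 − 0.152207 = 0.051546.
Hence σ₀² = 1/0.051546 ≈ 19.4.

σ₀² = 19.4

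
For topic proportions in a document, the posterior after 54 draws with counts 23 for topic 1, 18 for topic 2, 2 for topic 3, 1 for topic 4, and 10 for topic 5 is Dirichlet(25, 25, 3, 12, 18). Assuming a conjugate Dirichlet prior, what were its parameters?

For a Dirichlet(α) prior with multinomial counts c, the posterior is Dirichlet(α + c) componentwise.
Subtract each count from the matching posterior parameter: 25−23=2, 25−18=7, 3−2=1, 12−1=11, 18−10=8.

Dirichlet(2, 7, 1, 11, 8)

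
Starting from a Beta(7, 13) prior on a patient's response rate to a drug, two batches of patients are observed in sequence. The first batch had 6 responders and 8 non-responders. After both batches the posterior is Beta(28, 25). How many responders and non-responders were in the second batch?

15 responders and 4 non-responders

Sequential conjugate updates are equivalent to a single update on the pooled data, so total successes = posterior α − prior α and total failures = posterior β − prior β.
Total across both batches: 28−7=21 responders, 25−13=12 non-responders.
Subtract the first batch: 21−6=15 responders and 12−8=4 non-responders.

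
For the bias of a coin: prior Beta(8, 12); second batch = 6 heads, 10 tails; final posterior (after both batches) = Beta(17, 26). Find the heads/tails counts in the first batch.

Sequential conjugate updates are equivalent to a single update on the pooled data, so total successes = posterior α − prior α and total failures = posterior β − prior β.
Total across both batches: 17−8=9 heads, 26−12=14 tails.
Subtract the second batch: 9−6=3 heads and 14−10=4 tails.

3 heads and 4 tails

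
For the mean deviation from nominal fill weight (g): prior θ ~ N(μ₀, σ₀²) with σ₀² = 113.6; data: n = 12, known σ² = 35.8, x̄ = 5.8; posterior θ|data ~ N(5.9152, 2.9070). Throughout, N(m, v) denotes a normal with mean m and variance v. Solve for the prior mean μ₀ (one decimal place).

μ₀ = 10.3

With known observation variance, the Normal–Normal posterior has precision τ_n = τ₀ + n/σ² and mean μ_n = (τ₀μ₀ + (n/σ²)x̄)/τ_n.
Here τ₀ = 1/113.6 = 0.008803 and τ_data = 12/35.8 = 0.335196, so τ_n = 0.343999.
Rearranging for μ₀: μ₀ = (μ_n·τ_n − τ_data·x̄)/τ₀ = (5.9152·0.343999 − 0.335196·5.8) / 0.008803 = 0.090686/0.008803 ≈ 10.3.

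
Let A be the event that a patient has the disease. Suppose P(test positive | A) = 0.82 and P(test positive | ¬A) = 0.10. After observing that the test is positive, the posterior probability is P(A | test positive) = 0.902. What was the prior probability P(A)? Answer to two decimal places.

Bayes' rule in odds form gives O(A|E) = O(A)·[P(E|A)/P(E|¬A)], hence O(A) = O(A|E)/LR.
Posterior odds = 0.902/(1−0.902) = 9.2041. LR = 0.82/0.10 = 8.2000.
Prior odds = 9.2041/8.2000 = 1.1225, so P(A) = 1.1225/(1+1.1225) ≈ 0.53.

P(A) = 0.53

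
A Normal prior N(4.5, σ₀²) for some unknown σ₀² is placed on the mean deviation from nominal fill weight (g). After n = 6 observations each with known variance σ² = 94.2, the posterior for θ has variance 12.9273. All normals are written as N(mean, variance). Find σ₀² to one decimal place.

Posterior precision equals prior precision plus data precision: 1/σ_n² = 1/σ₀² + n/σ².
So 1/σ₀² = 1/12.9273 − 6/94.2 = 0.077356 − 0.063694 = 0.013662.
Hence σ₀² = 1/0.013662 ≈ 73.2.

σ₀² = 73.2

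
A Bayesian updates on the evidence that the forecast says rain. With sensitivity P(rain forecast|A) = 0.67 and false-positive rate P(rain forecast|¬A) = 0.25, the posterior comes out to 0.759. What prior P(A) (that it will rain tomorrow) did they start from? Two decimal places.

Bayes' rule in odds form gives O(A|E) = O(A)·[P(E|A)/P(E|¬A)], hence O(A) = O(A|E)/LR.
Posterior odds = 0.759/(1−0.759) = 3.1494. LR = 0.67/0.25 = 2.6800.
Prior odds = 3.1494/2.6800 = 1.1751, so P(A) = 1.1751/(1+1.1751) ≈ 0.54.

P(A) = 0.54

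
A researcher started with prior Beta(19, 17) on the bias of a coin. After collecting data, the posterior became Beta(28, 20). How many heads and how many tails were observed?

9 heads and 3 tails

A Beta(a, b) prior with s successes and f failures in binomial data gives a Beta(a+s, b+f) posterior.
So s = 28 − 19 = 9 and f = 20 − 17 = 3.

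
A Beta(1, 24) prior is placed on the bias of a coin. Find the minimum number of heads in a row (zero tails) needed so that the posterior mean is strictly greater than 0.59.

k = 34

After k heads and 0 tails the posterior is Beta(1+k, 24), with mean (1+k)/(1+24+k).
Set (1+k)/(25+k) > 0.59 and solve: k > (0.59·25 − 1)/(1 − 0.59) = 33.537.
The smallest integer exceeding 33.537 is 34.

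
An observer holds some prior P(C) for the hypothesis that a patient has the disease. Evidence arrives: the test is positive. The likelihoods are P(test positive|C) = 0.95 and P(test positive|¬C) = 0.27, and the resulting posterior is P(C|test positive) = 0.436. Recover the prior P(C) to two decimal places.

P(C) = 0.18

In odds form, posterior odds = prior odds × likelihood ratio, so prior odds = posterior odds ÷ LR.
Posterior odds = 0.436/(1−0.436) = 0.7730. LR = 0.95/0.27 = 3.5185.
Prior odds = 0.7730/3.5185 = 0.2197, so P(C) = 0.2197/(1+0.2197) ≈ 0.18.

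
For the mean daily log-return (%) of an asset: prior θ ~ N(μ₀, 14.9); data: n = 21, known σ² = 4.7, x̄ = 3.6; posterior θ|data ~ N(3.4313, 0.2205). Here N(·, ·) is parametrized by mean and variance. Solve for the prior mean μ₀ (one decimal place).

With known observation variance, the Normal–Normal posterior has precision τ_n = τ₀ + n/σ² and mean μ_n = (τ₀μ₀ + (n/σ²)x̄)/τ_n.
Here τ₀ = 1/14.9 = 0.067114 and τ_data = 21/4.7 = 4.468085, so τ_n = 4.535199.
Rearranging for μ₀: μ₀ = (μ_n·τ_n − τ_data·x̄)/τ₀ = (3.4313·4.535199 − 4.468085·3.6) / 0.067114 = -0.523478/0.067114 ≈ -7.8.

μ₀ = -7.8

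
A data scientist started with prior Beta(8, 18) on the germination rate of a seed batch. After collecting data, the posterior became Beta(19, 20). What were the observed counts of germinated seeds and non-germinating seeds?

A Beta(a, b) prior with s successes and f failures in binomial data gives a Beta(a+s, b+f) posterior.
So s = 19 − 8 = 11 and f = 20 − 18 = 2.

11 germinated seeds and 2 non-germinating seeds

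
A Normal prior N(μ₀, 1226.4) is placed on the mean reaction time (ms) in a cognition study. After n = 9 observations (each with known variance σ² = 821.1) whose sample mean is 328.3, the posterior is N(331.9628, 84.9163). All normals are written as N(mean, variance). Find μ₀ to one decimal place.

μ₀ = 381.2

The posterior mean is a precision-weighted average: μ_n = (τ₀μ₀ + τ_data·x̄)/(τ₀+τ_data), with τ₀=1/σ₀² and τ_data=n/σ².
Here τ₀ = 1/1226.4 = 0.000815 and τ_data = 9/821.1 = 0.010961, so τ_n = 0.011776.
Rearranging for μ₀: μ₀ = (μ_n·τ_n − τ_data·x̄)/τ₀ = (331.9628·0.011776 − 0.010961·328.3) / 0.000815 = 0.310698/0.000815 ≈ 381.2.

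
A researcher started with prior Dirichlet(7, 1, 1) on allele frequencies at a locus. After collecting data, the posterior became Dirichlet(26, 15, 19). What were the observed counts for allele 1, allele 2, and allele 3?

For a Dirichlet(α) prior with multinomial counts c, the posterior is Dirichlet(α + c) componentwise.
Counts are posterior − prior componentwise: 26−7=19, 15−1=14, 19−1=18.

counts (19, 14, 18)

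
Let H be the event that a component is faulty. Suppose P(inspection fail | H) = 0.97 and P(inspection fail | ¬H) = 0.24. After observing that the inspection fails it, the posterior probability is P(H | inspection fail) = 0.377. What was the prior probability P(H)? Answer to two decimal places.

P(H) = 0.13

In odds form, posterior odds = prior odds × likelihood ratio, so prior odds = posterior odds ÷ LR.
Posterior odds = 0.377/(1−0.377) = 0.6051. LR = 0.97/0.24 = 4.0417.
Prior odds = 0.6051/4.0417 = 0.1497, so P(H) = 0.1497/(1+0.1497) ≈ 0.13.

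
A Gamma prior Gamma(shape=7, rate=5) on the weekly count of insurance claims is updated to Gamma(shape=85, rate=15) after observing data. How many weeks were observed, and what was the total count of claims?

Gamma–Poisson conjugacy: posterior shape = α + Σxᵢ, posterior rate = β + n.
Matching: Σxᵢ = 85 − 7 = 78 and n = 15 − 5 = 10.

n = 10 weeks with total 78 claims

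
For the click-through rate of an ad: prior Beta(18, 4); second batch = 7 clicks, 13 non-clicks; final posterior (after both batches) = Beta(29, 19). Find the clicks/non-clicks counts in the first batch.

Because Beta–binomial updating is additive in the counts, the combined data contributed (α_post−α_prior, β_post−β_prior) successes and failures.
Total across both batches: 29−18=11 clicks, 19−4=15 non-clicks.
Subtract the second batch: 11−7=4 clicks and 15−13=2 non-clicks.

4 clicks and 2 non-clicks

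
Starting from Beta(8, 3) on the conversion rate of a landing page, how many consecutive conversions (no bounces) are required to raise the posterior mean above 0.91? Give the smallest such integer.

After k conversions and 0 bounces the posterior is Beta(8+k, 3), with mean (8+k)/(8+3+k).
Set (8+k)/(11+k) > 0.91 and solve: k > (0.91·11 − 8)/(1 − 0.91) = 22.333.
The smallest integer exceeding 22.333 is 23, and checking k=23: (31)/(34) = 0.9118 > 0.91.

k = 23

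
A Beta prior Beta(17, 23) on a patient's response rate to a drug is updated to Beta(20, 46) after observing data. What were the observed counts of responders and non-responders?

3 responders and 23 non-responders

A Beta(a, b) prior with s successes and f failures in binomial data gives a Beta(a+s, b+f) posterior.
So s = 20 − 17 = 3 and f = 46 − 23 = 23.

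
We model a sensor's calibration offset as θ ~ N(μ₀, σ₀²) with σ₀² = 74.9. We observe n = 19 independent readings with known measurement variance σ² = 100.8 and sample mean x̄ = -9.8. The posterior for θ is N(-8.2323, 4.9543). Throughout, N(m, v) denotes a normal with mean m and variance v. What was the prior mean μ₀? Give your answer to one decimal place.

With known observation variance, the Normal–Normal posterior has precision τ_n = τ₀ + n/σ² and mean μ_n = (τ₀μ₀ + (n/σ²)x̄)/τ_n.
Here τ₀ = 1/74.9 = 0.013351 and τ_data = 19/100.8 = 0.188492, so τ_n = 0.201843.
Rearranging for μ₀: μ₀ = (μ_n·τ_n − τ_data·x̄)/τ₀ = (-8.2323·0.201843 − 0.188492·-9.8) / 0.013351 = 0.185589/0.013351 ≈ 13.9.

μ₀ = 13.9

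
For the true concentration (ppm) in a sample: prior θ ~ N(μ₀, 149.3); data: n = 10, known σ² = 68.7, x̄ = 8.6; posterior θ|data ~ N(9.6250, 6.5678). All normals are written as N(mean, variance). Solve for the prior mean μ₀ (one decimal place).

With known observation variance, the Normal–Normal posterior has precision τ_n = τ₀ + n/σ² and mean μ_n = (τ₀μ₀ + (n/σ²)x̄)/τ_n.
Here τ₀ = 1/149.3 = 0.006698 and τ_data = 10/68.7 = 0.145560, so τ_n = 0.152258.
Rearranging for μ₀: μ₀ = (μ_n·τ_n − τ_data·x̄)/τ₀ = (9.6250·0.152258 − 0.145560·8.6) / 0.006698 = 0.213667/0.006698 ≈ 31.9.

μ₀ = 31.9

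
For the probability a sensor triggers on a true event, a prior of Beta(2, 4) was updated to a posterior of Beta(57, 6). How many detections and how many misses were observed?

55 detections and 2 misses

Under Beta–binomial conjugacy the posterior parameters are (a+s, b+f).
So s = 57 − 2 = 55 and f = 6 − 4 = 2.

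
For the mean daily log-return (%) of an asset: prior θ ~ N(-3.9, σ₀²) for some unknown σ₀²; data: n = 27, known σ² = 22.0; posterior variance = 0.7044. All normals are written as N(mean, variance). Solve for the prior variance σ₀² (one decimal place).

σ₀² = 5.2

Posterior precision equals prior precision plus data precision: 1/σ_n² = 1/σ₀² + n/σ².
So 1/σ₀² = 1/0.7044 − 27/22.0 = 1.419648 − 1.227273 = 0.192375.
Hence σ₀² = 1/0.192375 ≈ 5.2.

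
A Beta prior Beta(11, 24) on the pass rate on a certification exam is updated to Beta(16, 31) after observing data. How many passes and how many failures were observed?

Beta is conjugate to the binomial likelihood: posterior = Beta(α+s, β+f).
So s = 16 − 11 = 5 and f = 31 − 24 = 7.

5 passes and 7 failures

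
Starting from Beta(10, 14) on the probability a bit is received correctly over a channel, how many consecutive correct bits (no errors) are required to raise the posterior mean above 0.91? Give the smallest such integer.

After k correct bits and 0 errors the posterior is Beta(10+k, 14), with mean (10+k)/(10+14+k).
Set (10+k)/(24+k) > 0.91 and solve: k > (0.91·24 − 10)/(1 − 0.91) = 131.556.
The smallest integer exceeding 131.556 is 132, and checking k=132: (142)/(156) = 0.9103 > 0.91.

k = 132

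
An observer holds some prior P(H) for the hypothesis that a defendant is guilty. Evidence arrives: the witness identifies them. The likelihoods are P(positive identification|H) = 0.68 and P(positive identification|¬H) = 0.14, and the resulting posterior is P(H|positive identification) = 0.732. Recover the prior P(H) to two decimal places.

In odds form, posterior odds = prior odds × likelihood ratio, so prior odds = posterior odds ÷ LR.
Posterior odds = 0.732/(1−0.732) = 2.7313. LR = 0.68/0.14 = 4.8571.
Prior odds = 2.7313/4.8571 = 0.5623, so P(H) = 0.5623/(1+0.5623) ≈ 0.36.

P(H) = 0.36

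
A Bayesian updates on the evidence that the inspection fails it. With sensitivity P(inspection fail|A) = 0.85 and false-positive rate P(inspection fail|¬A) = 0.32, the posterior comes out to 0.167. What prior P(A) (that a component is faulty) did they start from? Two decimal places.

P(A) = 0.07

Bayes' rule in odds form gives O(A|E) = O(A)·[P(E|A)/P(E|¬A)], hence O(A) = O(A|E)/LR.
Posterior odds = 0.167/(1−0.167) = 0.2005. LR = 0.85/0.32 = 2.6562.
Prior odds = 0.2005/2.6562 = 0.0755, so P(A) = 0.0755/(1+0.0755) ≈ 0.07.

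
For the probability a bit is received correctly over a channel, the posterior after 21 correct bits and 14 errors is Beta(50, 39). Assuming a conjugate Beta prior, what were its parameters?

A Beta(α, β) prior with s successes and f failures in binomial data gives a Beta(α+s, β+f) posterior.
So α = 50 − 21 = 29 and β = 39 − 14 = 25.

Beta(29, 25)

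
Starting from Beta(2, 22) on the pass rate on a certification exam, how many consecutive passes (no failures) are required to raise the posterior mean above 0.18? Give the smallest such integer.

k = 3

After k passes and 0 failures the posterior is Beta(2+k, 22), with mean (2+k)/(2+22+k).
Set (2+k)/(24+k) > 0.18 and solve: k > (0.18·24 − 2)/(1 − 0.18) = 2.829.
The smallest integer exceeding 2.829 is 3.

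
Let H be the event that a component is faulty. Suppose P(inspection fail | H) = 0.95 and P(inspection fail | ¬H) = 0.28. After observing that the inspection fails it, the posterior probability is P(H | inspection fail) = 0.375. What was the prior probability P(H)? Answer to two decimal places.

Bayes' rule in odds form gives O(H|E) = O(H)·[P(E|H)/P(E|¬H)], hence O(H) = O(H|E)/LR.
Posterior odds = 0.375/(1−0.375) = 0.6000. LR = 0.95/0.28 = 3.3929.
Prior odds = 0.6000/3.3929 = 0.1768, so P(H) = 0.1768/(1+0.1768) ≈ 0.15.

P(H) = 0.15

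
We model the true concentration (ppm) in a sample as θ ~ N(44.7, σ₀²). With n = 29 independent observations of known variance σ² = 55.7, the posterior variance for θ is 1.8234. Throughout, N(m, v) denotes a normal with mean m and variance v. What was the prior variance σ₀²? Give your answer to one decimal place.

For the Normal–Normal model with known σ², precisions add: τ_n = τ₀ + n/σ².
So 1/σ₀² = 1/1.8234 − 29/55.7 = 0.548426 − 0.520646 = 0.027780.
Hence σ₀² = 1/0.027780 ≈ 36.0.

σ₀² = 36.0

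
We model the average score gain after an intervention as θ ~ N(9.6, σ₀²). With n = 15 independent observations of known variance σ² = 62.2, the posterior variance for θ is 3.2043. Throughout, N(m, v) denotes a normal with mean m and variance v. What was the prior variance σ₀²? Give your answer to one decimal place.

σ₀² = 14.1

Posterior precision equals prior precision plus data precision: 1/σ_n² = 1/σ₀² + n/σ².
So 1/σ₀² = 1/3.2043 − 15/62.2 = 0.312081 − 0.241158 = 0.070923.
Hence σ₀² = 1/0.070923 ≈ 14.1.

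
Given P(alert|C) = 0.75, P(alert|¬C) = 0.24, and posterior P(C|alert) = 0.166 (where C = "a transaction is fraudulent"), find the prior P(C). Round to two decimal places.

P(C) = 0.06

In odds form, posterior odds = prior odds × likelihood ratio, so prior odds = posterior odds ÷ LR.
Posterior odds = 0.166/(1−0.166) = 0.1990. LR = 0.75/0.24 = 3.1250.
Prior odds = 0.1990/3.1250 = 0.0637, so P(C) = 0.0637/(1+0.0637) ≈ 0.06.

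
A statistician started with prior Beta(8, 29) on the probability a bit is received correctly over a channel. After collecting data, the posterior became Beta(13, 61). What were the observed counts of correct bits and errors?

5 correct bits and 32 errors

Beta is conjugate to the binomial likelihood: posterior = Beta(α+s, β+f).
Match parameters: s=13−8=5, f=61−29=32.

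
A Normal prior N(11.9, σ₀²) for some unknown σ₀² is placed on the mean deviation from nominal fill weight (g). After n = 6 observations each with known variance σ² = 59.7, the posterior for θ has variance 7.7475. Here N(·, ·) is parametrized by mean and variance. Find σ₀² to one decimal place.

For the Normal–Normal model with known σ², precisions add: τ_n = τ₀ + n/σ².
So 1/σ₀² = 1/7.7475 − 6/59.7 = 0.129074 − 0.100503 = 0.028571.
Hence σ₀² = 1/0.028571 ≈ 35.0.

σ₀² = 35.0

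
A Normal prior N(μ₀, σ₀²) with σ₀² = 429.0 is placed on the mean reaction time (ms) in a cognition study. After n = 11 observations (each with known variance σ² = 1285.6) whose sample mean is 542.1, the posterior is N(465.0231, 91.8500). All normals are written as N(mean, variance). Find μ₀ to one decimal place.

μ₀ = 182.1

The posterior mean is a precision-weighted average: μ_n = (τ₀μ₀ + τ_data·x̄)/(τ₀+τ_data), with τ₀=1/σ₀² and τ_data=n/σ².
Here τ₀ = 1/429.0 = 0.002331 and τ_data = 11/1285.6 = 0.008556, so τ_n = 0.010887.
Rearranging for μ₀: μ₀ = (μ_n·τ_n − τ_data·x̄)/τ₀ = (465.0231·0.010887 − 0.008556·542.1) / 0.002331 = 0.424499/0.002331 ≈ 182.1.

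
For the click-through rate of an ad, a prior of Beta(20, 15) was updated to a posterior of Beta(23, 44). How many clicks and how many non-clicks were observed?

3 clicks and 29 non-clicks

Under Beta–binomial conjugacy the posterior parameters are (a+s, b+f).
Match parameters: s=23−20=3, f=44−15=29.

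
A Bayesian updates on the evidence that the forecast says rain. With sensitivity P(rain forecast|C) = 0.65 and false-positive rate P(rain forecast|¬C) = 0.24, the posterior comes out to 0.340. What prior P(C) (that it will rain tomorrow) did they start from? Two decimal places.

In odds form, posterior odds = prior odds × likelihood ratio, so prior odds = posterior odds ÷ LR.
Posterior odds = 0.340/(1−0.340) = 0.5152. LR = 0.65/0.24 = 2.7083.
Prior odds = 0.5152/2.7083 = 0.1902, so P(C) = 0.1902/(1+0.1902) ≈ 0.16.

P(C) = 0.16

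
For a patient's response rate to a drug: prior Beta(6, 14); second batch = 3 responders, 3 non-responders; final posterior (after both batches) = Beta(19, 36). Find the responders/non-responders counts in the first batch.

Because Beta–binomial updating is additive in the counts, the combined data contributed (α_post−α_prior, β_post−β_prior) successes and failures.
Total across both batches: 19−6=13 responders, 36−14=22 non-responders.
Subtract the second batch: 13−3=10 responders and 22−3=19 non-responders.

10 responders and 19 non-responders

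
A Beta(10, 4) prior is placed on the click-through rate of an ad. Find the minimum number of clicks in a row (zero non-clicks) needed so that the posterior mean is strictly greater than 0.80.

After k clicks and 0 non-clicks the posterior is Beta(10+k, 4), with mean (10+k)/(10+4+k).
Set (10+k)/(14+k) > 0.80 and solve: k > (0.80·14 − 10)/(1 − 0.80) = 6.000.
The smallest integer exceeding 6.000 is 7.

k = 7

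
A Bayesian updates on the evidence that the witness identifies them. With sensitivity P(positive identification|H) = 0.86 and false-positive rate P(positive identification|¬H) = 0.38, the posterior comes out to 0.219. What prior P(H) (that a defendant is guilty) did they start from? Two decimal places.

Bayes' rule in odds form gives O(H|E) = O(H)·[P(E|H)/P(E|¬H)], hence O(H) = O(H|E)/LR.
Posterior odds = 0.219/(1−0.219) = 0.2804. LR = 0.86/0.38 = 2.2632.
Prior odds = 0.2804/2.2632 = 0.1239, so P(H) = 0.1239/(1+0.1239) ≈ 0.11.

P(H) = 0.11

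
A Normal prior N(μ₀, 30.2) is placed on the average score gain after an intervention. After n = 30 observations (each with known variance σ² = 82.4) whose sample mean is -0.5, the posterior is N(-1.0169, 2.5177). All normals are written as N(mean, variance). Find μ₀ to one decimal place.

The posterior mean is a precision-weighted average: μ_n = (τ₀μ₀ + τ_data·x̄)/(τ₀+τ_data), with τ₀=1/σ₀² and τ_data=n/σ².
Here τ₀ = 1/30.2 = 0.033113 and τ_data = 30/82.4 = 0.364078, so τ_n = 0.397191.
Rearranging for μ₀: μ₀ = (μ_n·τ_n − τ_data·x̄)/τ₀ = (-1.0169·0.397191 − 0.364078·-0.5) / 0.033113 = -0.221865/0.033113 ≈ -6.7.

μ₀ = -6.7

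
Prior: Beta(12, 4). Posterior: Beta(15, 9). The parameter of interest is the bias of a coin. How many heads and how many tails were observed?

3 heads and 5 tails

Under Beta–binomial conjugacy the posterior parameters are (a+s, b+f).
So s = 15 − 12 = 3 and f = 9 − 4 = 5.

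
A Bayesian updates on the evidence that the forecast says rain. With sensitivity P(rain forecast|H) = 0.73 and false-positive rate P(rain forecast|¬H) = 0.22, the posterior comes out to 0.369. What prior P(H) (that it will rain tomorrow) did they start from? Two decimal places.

P(H) = 0.15

Bayes' rule in odds form gives O(H|E) = O(H)·[P(E|H)/P(E|¬H)], hence O(H) = O(H|E)/LR.
Posterior odds = 0.369/(1−0.369) = 0.5848. LR = 0.73/0.22 = 3.3182.
Prior odds = 0.5848/3.3182 = 0.1762, so P(H) = 0.1762/(1+0.1762) ≈ 0.15.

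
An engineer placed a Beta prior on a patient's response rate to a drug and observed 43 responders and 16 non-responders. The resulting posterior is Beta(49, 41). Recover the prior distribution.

Beta(6, 25)

A Beta(α, β) prior with s successes and f failures in binomial data gives a Beta(α+s, β+f) posterior.
Subtract the data counts: 49−43=6, 41−16=25.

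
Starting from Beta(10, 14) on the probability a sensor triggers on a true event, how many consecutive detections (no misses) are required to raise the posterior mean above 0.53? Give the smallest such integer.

k = 6

After k detections and 0 misses the posterior is Beta(10+k, 14), with mean (10+k)/(10+14+k).
Set (10+k)/(24+k) > 0.53 and solve: k > (0.53·24 − 10)/(1 − 0.53) = 5.787.
The smallest integer exceeding 5.787 is 6, and checking k=6: (16)/(30) = 0.5333 > 0.53.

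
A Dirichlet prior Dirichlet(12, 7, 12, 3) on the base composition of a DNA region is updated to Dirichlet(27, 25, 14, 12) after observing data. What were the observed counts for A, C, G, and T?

counts (15, 18, 2, 9)

For a Dirichlet(α) prior with multinomial counts c, the posterior is Dirichlet(α + c) componentwise.
Counts are posterior − prior componentwise: 27−12=15, 25−7=18, 14−12=2, 12−3=9.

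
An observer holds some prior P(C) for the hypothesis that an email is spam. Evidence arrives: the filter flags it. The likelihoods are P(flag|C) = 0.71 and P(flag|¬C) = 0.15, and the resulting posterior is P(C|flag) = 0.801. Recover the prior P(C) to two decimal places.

P(C) = 0.46

In odds form, posterior odds = prior odds × likelihood ratio, so prior odds = posterior odds ÷ LR.
Posterior odds = 0.801/(1−0.801) = 4.0251. LR = 0.71/0.15 = 4.7333.
Prior odds = 4.0251/4.7333 = 0.8504, so P(C) = 0.8504/(1+0.8504) ≈ 0.46.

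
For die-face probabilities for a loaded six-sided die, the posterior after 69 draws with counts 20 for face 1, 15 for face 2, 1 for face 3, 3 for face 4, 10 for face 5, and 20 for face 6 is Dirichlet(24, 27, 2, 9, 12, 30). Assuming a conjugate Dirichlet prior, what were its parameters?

Dirichlet(4, 12, 1, 6, 2, 10)

For a Dirichlet(α) prior with multinomial counts c, the posterior is Dirichlet(α + c) componentwise.
Subtract each count from the matching posterior parameter: 24−20=4, 27−15=12, 2−1=1, 9−3=6, 12−10=2, 30−20=10.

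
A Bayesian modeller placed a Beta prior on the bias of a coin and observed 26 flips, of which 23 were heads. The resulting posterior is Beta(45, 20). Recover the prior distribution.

Beta(22, 17)

A Beta(a, b) prior with s successes and f failures in binomial data gives a Beta(a+s, b+f) posterior.
So a = 45 − 23 = 22 and b = 20 − 3 = 17.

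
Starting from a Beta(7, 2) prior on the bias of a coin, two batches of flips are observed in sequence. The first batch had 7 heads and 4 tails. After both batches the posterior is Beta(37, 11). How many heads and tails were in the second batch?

23 heads and 5 tails

Because Beta–binomial updating is additive in the counts, the combined data contributed (α_post−α_prior, β_post−β_prior) successes and failures.
Total across both batches: 37−7=30 heads, 11−2=9 tails.
Subtract the first batch: 30−7=23 heads and 9−4=5 tails.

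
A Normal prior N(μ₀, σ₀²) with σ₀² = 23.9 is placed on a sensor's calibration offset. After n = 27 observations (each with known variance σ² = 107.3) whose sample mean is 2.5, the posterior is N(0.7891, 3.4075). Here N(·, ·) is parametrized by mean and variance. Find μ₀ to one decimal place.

μ₀ = -9.5

The posterior mean is a precision-weighted average: μ_n = (τ₀μ₀ + τ_data·x̄)/(τ₀+τ_data), with τ₀=1/σ₀² and τ_data=n/σ².
Here τ₀ = 1/23.9 = 0.041841 and τ_data = 27/107.3 = 0.251631, so τ_n = 0.293472.
Rearranging for μ₀: μ₀ = (μ_n·τ_n − τ_data·x̄)/τ₀ = (0.7891·0.293472 − 0.251631·2.5) / 0.041841 = -0.397499/0.041841 ≈ -9.5.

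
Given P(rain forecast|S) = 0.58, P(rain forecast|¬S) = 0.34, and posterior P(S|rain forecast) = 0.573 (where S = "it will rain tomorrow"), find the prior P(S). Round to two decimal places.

In odds form, posterior odds = prior odds × likelihood ratio, so prior odds = posterior odds ÷ LR.
Posterior odds = 0.573/(1−0.573) = 1.3419. LR = 0.58/0.34 = 1.7059.
Prior odds = 1.3419/1.7059 = 0.7866, so P(S) = 0.7866/(1+0.7866) ≈ 0.44.

P(S) = 0.44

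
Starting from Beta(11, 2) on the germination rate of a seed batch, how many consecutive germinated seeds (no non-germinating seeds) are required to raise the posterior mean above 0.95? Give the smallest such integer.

k = 28

After k germinated seeds and 0 non-germinating seeds the posterior is Beta(11+k, 2), with mean (11+k)/(11+2+k).
Set (11+k)/(13+k) > 0.95 and solve: k > (0.95·13 − 11)/(1 − 0.95) = 27.000.
The smallest integer exceeding 27.000 is 28, and checking k=28: (39)/(41) = 0.9512 > 0.95.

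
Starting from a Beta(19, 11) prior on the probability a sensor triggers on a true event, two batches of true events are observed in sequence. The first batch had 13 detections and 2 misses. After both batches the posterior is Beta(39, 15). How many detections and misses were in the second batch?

Sequential conjugate updates are equivalent to a single update on the pooled data, so total successes = posterior α − prior α and total failures = posterior β − prior β.
Total across both batches: 39−19=20 detections, 15−11=4 misses.
Subtract the first batch: 20−13=7 detections and 4−2=2 misses.

7 detections and 2 misses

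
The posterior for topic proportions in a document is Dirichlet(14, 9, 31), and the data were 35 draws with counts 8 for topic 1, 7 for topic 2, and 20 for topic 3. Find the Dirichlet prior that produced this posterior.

For a Dirichlet(α) prior with multinomial counts c, the posterior is Dirichlet(α + c) componentwise.
Subtract each count from the matching posterior parameter: 14−8=6, 9−7=2, 31−20=11.

Dirichlet(6, 2, 11)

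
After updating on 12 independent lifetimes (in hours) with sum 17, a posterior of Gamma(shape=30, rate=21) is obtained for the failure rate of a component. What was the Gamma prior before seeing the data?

Gamma–exponential conjugacy: posterior shape = α + n, posterior rate = β + Σtᵢ.
So α = 30 − 12 = 18 and β = 21 − 17 = 4.

Gamma(shape=18, rate=4)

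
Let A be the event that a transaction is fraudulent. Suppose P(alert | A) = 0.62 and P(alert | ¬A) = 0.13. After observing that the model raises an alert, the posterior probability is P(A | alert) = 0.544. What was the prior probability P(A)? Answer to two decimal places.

P(A) = 0.20

In odds form, posterior odds = prior odds × likelihood ratio, so prior odds = posterior odds ÷ LR.
Posterior odds = 0.544/(1−0.544) = 1.1930. LR = 0.62/0.13 = 4.7692.
Prior odds = 1.1930/4.7692 = 0.2501, so P(A) = 0.2501/(1+0.2501) ≈ 0.20.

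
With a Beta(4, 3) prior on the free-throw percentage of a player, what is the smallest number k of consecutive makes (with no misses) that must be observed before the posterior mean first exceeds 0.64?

k = 2

After k makes and 0 misses the posterior is Beta(4+k, 3), with mean (4+k)/(4+3+k).
Set (4+k)/(7+k) > 0.64 and solve: k > (0.64·7 − 4)/(1 − 0.64) = 1.333.
The smallest integer exceeding 1.333 is 2.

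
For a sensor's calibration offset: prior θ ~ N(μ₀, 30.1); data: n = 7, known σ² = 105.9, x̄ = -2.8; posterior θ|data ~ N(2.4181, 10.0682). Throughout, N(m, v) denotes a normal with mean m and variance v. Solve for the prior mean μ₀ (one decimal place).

μ₀ = 12.8

The posterior mean is a precision-weighted average: μ_n = (τ₀μ₀ + τ_data·x̄)/(τ₀+τ_data), with τ₀=1/σ₀² and τ_data=n/σ².
Here τ₀ = 1/30.1 = 0.033223 and τ_data = 7/105.9 = 0.066100, so τ_n = 0.099323.
Rearranging for μ₀: μ₀ = (μ_n·τ_n − τ_data·x̄)/τ₀ = (2.4181·0.099323 − 0.066100·-2.8) / 0.033223 = 0.425253/0.033223 ≈ 12.8.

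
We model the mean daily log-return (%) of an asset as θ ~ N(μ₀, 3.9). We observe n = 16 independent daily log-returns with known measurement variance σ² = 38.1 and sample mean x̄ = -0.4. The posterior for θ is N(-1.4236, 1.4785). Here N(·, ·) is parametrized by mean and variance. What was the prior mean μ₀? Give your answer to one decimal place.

μ₀ = -3.1

With known observation variance, the Normal–Normal posterior has precision τ_n = τ₀ + n/σ² and mean μ_n = (τ₀μ₀ + (n/σ²)x̄)/τ_n.
Here τ₀ = 1/3.9 = 0.256410 and τ_data = 16/38.1 = 0.419948, so τ_n = 0.676358.
Rearranging for μ₀: μ₀ = (μ_n·τ_n − τ_data·x̄)/τ₀ = (-1.4236·0.676358 − 0.419948·-0.4) / 0.256410 = -0.794884/0.256410 ≈ -3.1.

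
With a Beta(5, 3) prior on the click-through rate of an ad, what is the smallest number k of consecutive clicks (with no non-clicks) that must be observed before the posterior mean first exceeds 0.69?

After k clicks and 0 non-clicks the posterior is Beta(5+k, 3), with mean (5+k)/(5+3+k).
Set (5+k)/(8+k) > 0.69 and solve: k > (0.69·8 − 5)/(1 − 0.69) = 1.677.
The smallest integer exceeding 1.677 is 2.

k = 2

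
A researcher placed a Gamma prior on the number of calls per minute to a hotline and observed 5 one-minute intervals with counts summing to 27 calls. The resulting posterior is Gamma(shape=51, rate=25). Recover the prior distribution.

Gamma–Poisson conjugacy: posterior shape = α + Σxᵢ, posterior rate = β + n.
So α = 51 − 27 = 24 and β = 25 − 5 = 20.

Gamma(shape=24, rate=20)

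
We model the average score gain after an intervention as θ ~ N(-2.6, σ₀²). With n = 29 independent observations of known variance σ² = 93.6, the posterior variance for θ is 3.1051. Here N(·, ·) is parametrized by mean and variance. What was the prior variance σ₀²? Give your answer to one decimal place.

For the Normal–Normal model with known σ², precisions add: τ_n = τ₀ + n/σ².
So 1/σ₀² = 1/3.1051 − 29/93.6 = 0.322051 − 0.309829 = 0.012222.
Hence σ₀² = 1/0.012222 ≈ 81.8.

σ₀² = 81.8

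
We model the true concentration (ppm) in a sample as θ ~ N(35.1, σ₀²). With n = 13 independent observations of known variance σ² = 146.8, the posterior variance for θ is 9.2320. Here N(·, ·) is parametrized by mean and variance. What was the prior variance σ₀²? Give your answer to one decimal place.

Posterior precision equals prior precision plus data precision: 1/σ_n² = 1/σ₀² + n/σ².
So 1/σ₀² = 1/9.2320 − 13/146.8 = 0.108319 − 0.088556 = 0.019763.
Hence σ₀² = 1/0.019763 ≈ 50.6.

σ₀² = 50.6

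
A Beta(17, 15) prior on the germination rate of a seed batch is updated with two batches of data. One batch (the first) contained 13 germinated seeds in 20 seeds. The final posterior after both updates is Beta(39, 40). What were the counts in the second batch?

9 germinated seeds and 18 non-germinating seeds

Because Beta–binomial updating is additive in the counts, the combined data contributed (α_post−α_prior, β_post−β_prior) successes and failures.
Total across both batches: 39−17=22 germinated seeds, 40−15=25 non-germinating seeds.
Subtract the first batch: 22−13=9 germinated seeds and 25−7=18 non-germinating seeds.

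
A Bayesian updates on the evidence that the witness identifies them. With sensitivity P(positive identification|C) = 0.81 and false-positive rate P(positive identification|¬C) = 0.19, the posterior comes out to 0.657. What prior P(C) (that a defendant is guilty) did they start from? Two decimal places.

P(C) = 0.31

Bayes' rule in odds form gives O(C|E) = O(C)·[P(E|C)/P(E|¬C)], hence O(C) = O(C|E)/LR.
Posterior odds = 0.657/(1−0.657) = 1.9155. LR = 0.81/0.19 = 4.2632.
Prior odds = 1.9155/4.2632 = 0.4493, so P(C) = 0.4493/(1+0.4493) ≈ 0.31.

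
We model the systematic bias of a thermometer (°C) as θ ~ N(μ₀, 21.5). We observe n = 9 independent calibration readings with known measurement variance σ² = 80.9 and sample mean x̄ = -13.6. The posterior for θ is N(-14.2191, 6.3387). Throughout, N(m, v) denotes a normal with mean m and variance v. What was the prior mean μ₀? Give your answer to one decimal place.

μ₀ = -15.7

With known observation variance, the Normal–Normal posterior has precision τ_n = τ₀ + n/σ² and mean μ_n = (τ₀μ₀ + (n/σ²)x̄)/τ_n.
Here τ₀ = 1/21.5 = 0.046512 and τ_data = 9/80.9 = 0.111248, so τ_n = 0.157760.
Rearranging for μ₀: μ₀ = (μ_n·τ_n − τ_data·x̄)/τ₀ = (-14.2191·0.157760 − 0.111248·-13.6) / 0.046512 = -0.730232/0.046512 ≈ -15.7.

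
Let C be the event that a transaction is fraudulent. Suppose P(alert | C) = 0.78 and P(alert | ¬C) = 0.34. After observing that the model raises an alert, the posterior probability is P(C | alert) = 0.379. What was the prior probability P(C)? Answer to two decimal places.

In odds form, posterior odds = prior odds × likelihood ratio, so prior odds = posterior odds ÷ LR.
Posterior odds = 0.379/(1−0.379) = 0.6103. LR = 0.78/0.34 = 2.2941.
Prior odds = 0.6103/2.2941 = 0.2660, so P(C) = 0.2660/(1+0.2660) ≈ 0.21.

P(C) = 0.21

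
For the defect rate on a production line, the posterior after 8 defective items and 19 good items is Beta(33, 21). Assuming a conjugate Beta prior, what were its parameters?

Beta(25, 2)

Beta is conjugate to the binomial likelihood: posterior = Beta(a+s, b+f).
So a = 33 − 8 = 25 and b = 21 − 19 = 2.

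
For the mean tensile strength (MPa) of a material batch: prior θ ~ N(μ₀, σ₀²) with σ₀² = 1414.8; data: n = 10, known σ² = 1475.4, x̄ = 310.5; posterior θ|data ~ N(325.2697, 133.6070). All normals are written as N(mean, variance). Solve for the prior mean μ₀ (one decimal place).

With known observation variance, the Normal–Normal posterior has precision τ_n = τ₀ + n/σ² and mean μ_n = (τ₀μ₀ + (n/σ²)x̄)/τ_n.
Here τ₀ = 1/1414.8 = 0.000707 and τ_data = 10/1475.4 = 0.006778, so τ_n = 0.007485.
Rearranging for μ₀: μ₀ = (μ_n·τ_n − τ_data·x̄)/τ₀ = (325.2697·0.007485 − 0.006778·310.5) / 0.000707 = 0.330075/0.000707 ≈ 466.9.

μ₀ = 466.9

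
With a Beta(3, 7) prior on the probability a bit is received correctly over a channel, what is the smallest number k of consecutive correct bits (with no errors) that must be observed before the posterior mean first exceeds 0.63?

k = 9

After k correct bits and 0 errors the posterior is Beta(3+k, 7), with mean (3+k)/(3+7+k).
Set (3+k)/(10+k) > 0.63 and solve: k > (0.63·10 − 3)/(1 − 0.63) = 8.919.
The smallest integer exceeding 8.919 is 9, and checking k=9: (12)/(19) = 0.6316 > 0.63.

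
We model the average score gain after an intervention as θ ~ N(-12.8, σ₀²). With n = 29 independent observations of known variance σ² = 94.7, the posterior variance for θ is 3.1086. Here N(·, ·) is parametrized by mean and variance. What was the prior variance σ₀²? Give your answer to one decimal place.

σ₀² = 64.7

Posterior precision equals prior precision plus data precision: 1/σ_n² = 1/σ₀² + n/σ².
So 1/σ₀² = 1/3.1086 − 29/94.7 = 0.321688 − 0.306230 = 0.015458.
Hence σ₀² = 1/0.015458 ≈ 64.7.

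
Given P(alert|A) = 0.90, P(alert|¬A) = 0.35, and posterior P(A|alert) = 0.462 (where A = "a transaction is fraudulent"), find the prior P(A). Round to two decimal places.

P(A) = 0.25

Bayes' rule in odds form gives O(A|E) = O(A)·[P(E|A)/P(E|¬A)], hence O(A) = O(A|E)/LR.
Posterior odds = 0.462/(1−0.462) = 0.8587. LR = 0.90/0.35 = 2.5714.
Prior odds = 0.8587/2.5714 = 0.3339, so P(A) = 0.3339/(1+0.3339) ≈ 0.25.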